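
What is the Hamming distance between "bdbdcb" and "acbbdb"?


Comparing "bdbdcb" and "acbbdb" position by position:
  Position 0: 'b' vs 'a' => differ
  Position 1: 'd' vs 'c' => differ
  Position 2: 'b' vs 'b' => same
  Position 3: 'd' vs 'b' => differ
  Position 4: 'c' vs 'd' => differ
  Position 5: 'b' vs 'b' => same
Total differences (Hamming distance): 4

4


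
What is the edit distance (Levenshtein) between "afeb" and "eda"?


Computing edit distance: "afeb" -> "eda"
DP table:
           e    d    a
      0    1    2    3
  a   1    1    2    2
  f   2    2    2    3
  e   3    2    3    3
  b   4    3    3    4
Edit distance = dp[4][3] = 4

4


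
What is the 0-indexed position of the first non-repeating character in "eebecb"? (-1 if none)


Input: eebecb
Character frequencies:
  'b': 2
  'c': 1
  'e': 3
Scanning left to right for freq == 1:
  Position 0 ('e'): freq=3, skip
  Position 1 ('e'): freq=3, skip
  Position 2 ('b'): freq=2, skip
  Position 3 ('e'): freq=3, skip
  Position 4 ('c'): unique! => answer = 4

4


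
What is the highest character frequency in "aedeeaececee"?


Input: aedeeaececee
Character counts:
  'a': 2
  'c': 2
  'd': 1
  'e': 7
Maximum frequency: 7

7


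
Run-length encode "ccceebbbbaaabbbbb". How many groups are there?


Input: ccceebbbbaaabbbbb
Scanning for consecutive runs:
  Group 1: 'c' x 3 (positions 0-2)
  Group 2: 'e' x 2 (positions 3-4)
  Group 3: 'b' x 4 (positions 5-8)
  Group 4: 'a' x 3 (positions 9-11)
  Group 5: 'b' x 5 (positions 12-16)
Total groups: 5

5


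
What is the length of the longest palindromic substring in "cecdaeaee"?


Input: "cecdaeaee"
Checking substrings for palindromes:
  [0:3] "cec" (len 3) => palindrome
  [4:7] "aea" (len 3) => palindrome
  [5:8] "eae" (len 3) => palindrome
  [7:9] "ee" (len 2) => palindrome
Longest palindromic substring: "cec" with length 3

3


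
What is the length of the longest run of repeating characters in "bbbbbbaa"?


Input: "bbbbbbaa"
Scanning for longest run:
  Position 1 ('b'): continues run of 'b', length=2
  Position 2 ('b'): continues run of 'b', length=3
  Position 3 ('b'): continues run of 'b', length=4
  Position 4 ('b'): continues run of 'b', length=5
  Position 5 ('b'): continues run of 'b', length=6
  Position 6 ('a'): new char, reset run to 1
  Position 7 ('a'): continues run of 'a', length=2
Longest run: 'b' with length 6

6


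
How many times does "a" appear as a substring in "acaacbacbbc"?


Searching for "a" in "acaacbacbbc"
Scanning each position:
  Position 0: "a" => MATCH
  Position 1: "c" => no
  Position 2: "a" => MATCH
  Position 3: "a" => MATCH
  Position 4: "c" => no
  Position 5: "b" => no
  Position 6: "a" => MATCH
  Position 7: "c" => no
  Position 8: "b" => no
  Position 9: "b" => no
  Position 10: "c" => no
Total occurrences: 4

4


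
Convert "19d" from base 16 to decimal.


Input: "19d" in base 16
Positional expansion:
  Digit '1' (value 1) x 16^2 = 256
  Digit '9' (value 9) x 16^1 = 144
  Digit 'd' (value 13) x 16^0 = 13
Sum = 413

413


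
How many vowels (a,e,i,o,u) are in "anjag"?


Input: anjag
Checking each character:
  'a' at position 0: vowel (running total: 1)
  'n' at position 1: consonant
  'j' at position 2: consonant
  'a' at position 3: vowel (running total: 2)
  'g' at position 4: consonant
Total vowels: 2

2


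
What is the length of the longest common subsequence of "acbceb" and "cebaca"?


LCS of "acbceb" and "cebaca"
DP table:
           c    e    b    a    c    a
      0    0    0    0    0    0    0
  a   0    0    0    0    1    1    1
  c   0    1    1    1    1    2    2
  b   0    1    1    2    2    2    2
  c   0    1    1    2    2    3    3
  e   0    1    2    2    2    3    3
  b   0    1    2    3    3    3    3
LCS length = dp[6][6] = 3

3


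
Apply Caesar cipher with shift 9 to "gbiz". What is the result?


Caesar cipher: shift "gbiz" by 9
  'g' (pos 6) + 9 = pos 15 = 'p'
  'b' (pos 1) + 9 = pos 10 = 'k'
  'i' (pos 8) + 9 = pos 17 = 'r'
  'z' (pos 25) + 9 = pos 8 = 'i'
Result: pkri

pkri


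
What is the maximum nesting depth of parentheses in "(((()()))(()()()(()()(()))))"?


Input: "(((()()))(()()()(()()(()))))"
Tracking depth:
  Position 0 '(': depth becomes 1
  Position 1 '(': depth becomes 2
  Position 2 '(': depth becomes 3
  Position 3 '(': depth becomes 4
  Position 4 ')': depth becomes 3
  Position 5 '(': depth becomes 4
  Position 6 ')': depth becomes 3
  Position 7 ')': depth becomes 2
  Position 8 ')': depth becomes 1
  Position 9 '(': depth becomes 2
  Position 10 '(': depth becomes 3
  Position 11 ')': depth becomes 2
  Position 12 '(': depth becomes 3
  Position 13 ')': depth becomes 2
  Position 14 '(': depth becomes 3
  Position 15 ')': depth becomes 2
  Position 16 '(': depth becomes 3
  Position 17 '(': depth becomes 4
  Position 18 ')': depth becomes 3
  Position 19 '(': depth becomes 4
  Position 20 ')': depth becomes 3
  Position 21 '(': depth becomes 4
  Position 22 '(': depth becomes 5
  Position 23 ')': depth becomes 4
  Position 24 ')': depth becomes 3
  Position 25 ')': depth becomes 2
  Position 26 ')': depth becomes 1
  Position 27 ')': depth becomes 0
Maximum depth reached: 5

5


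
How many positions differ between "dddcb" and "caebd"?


Comparing "dddcb" and "caebd" position by position:
  Position 0: 'd' vs 'c' => DIFFER
  Position 1: 'd' vs 'a' => DIFFER
  Position 2: 'd' vs 'e' => DIFFER
  Position 3: 'c' vs 'b' => DIFFER
  Position 4: 'b' vs 'd' => DIFFER
Positions that differ: 5

5


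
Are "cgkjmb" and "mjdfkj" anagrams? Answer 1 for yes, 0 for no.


Strings: "cgkjmb", "mjdfkj"
Sorted first:  bcgjkm
Sorted second: dfjjkm
Differ at position 0: 'b' vs 'd' => not anagrams

0


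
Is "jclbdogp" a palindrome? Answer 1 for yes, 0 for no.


Input: jclbdogp
Reversed: pgodblcj
  Compare pos 0 ('j') with pos 7 ('p'): MISMATCH
  Compare pos 1 ('c') with pos 6 ('g'): MISMATCH
  Compare pos 2 ('l') with pos 5 ('o'): MISMATCH
  Compare pos 3 ('b') with pos 4 ('d'): MISMATCH
Result: not a palindrome

0


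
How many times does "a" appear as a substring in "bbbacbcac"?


Searching for "a" in "bbbacbcac"
Scanning each position:
  Position 0: "b" => no
  Position 1: "b" => no
  Position 2: "b" => no
  Position 3: "a" => MATCH
  Position 4: "c" => no
  Position 5: "b" => no
  Position 6: "c" => no
  Position 7: "a" => MATCH
  Position 8: "c" => no
Total occurrences: 2

2


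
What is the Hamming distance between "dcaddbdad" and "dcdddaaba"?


Comparing "dcaddbdad" and "dcdddaaba" position by position:
  Position 0: 'd' vs 'd' => same
  Position 1: 'c' vs 'c' => same
  Position 2: 'a' vs 'd' => differ
  Position 3: 'd' vs 'd' => same
  Position 4: 'd' vs 'd' => same
  Position 5: 'b' vs 'a' => differ
  Position 6: 'd' vs 'a' => differ
  Position 7: 'a' vs 'b' => differ
  Position 8: 'd' vs 'a' => differ
Total differences (Hamming distance): 5

5


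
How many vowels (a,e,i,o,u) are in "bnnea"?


Input: bnnea
Checking each character:
  'b' at position 0: consonant
  'n' at position 1: consonant
  'n' at position 2: consonant
  'e' at position 3: vowel (running total: 1)
  'a' at position 4: vowel (running total: 2)
Total vowels: 2

2


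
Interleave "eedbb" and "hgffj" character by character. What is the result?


Interleaving "eedbb" and "hgffj":
  Position 0: 'e' from first, 'h' from second => "eh"
  Position 1: 'e' from first, 'g' from second => "eg"
  Position 2: 'd' from first, 'f' from second => "df"
  Position 3: 'b' from first, 'f' from second => "bf"
  Position 4: 'b' from first, 'j' from second => "bj"
Result: ehegdfbfbj

ehegdfbfbj


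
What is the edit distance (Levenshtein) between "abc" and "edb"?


Computing edit distance: "abc" -> "edb"
DP table:
           e    d    b
      0    1    2    3
  a   1    1    2    3
  b   2    2    2    2
  c   3    3    3    3
Edit distance = dp[3][3] = 3

3


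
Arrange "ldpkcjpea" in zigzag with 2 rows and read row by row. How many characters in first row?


Zigzag "ldpkcjpea" into 2 rows:
Placing characters:
  'l' => row 0
  'd' => row 1
  'p' => row 0
  'k' => row 1
  'c' => row 0
  'j' => row 1
  'p' => row 0
  'e' => row 1
  'a' => row 0
Rows:
  Row 0: "lpcpa"
  Row 1: "dkje"
First row length: 5

5


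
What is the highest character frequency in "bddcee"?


Input: bddcee
Character counts:
  'b': 1
  'c': 1
  'd': 2
  'e': 2
Maximum frequency: 2

2


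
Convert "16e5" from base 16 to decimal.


Input: "16e5" in base 16
Positional expansion:
  Digit '1' (value 1) x 16^3 = 4096
  Digit '6' (value 6) x 16^2 = 1536
  Digit 'e' (value 14) x 16^1 = 224
  Digit '5' (value 5) x 16^0 = 5
Sum = 5861

5861


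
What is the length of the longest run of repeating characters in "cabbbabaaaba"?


Input: "cabbbabaaaba"
Scanning for longest run:
  Position 1 ('a'): new char, reset run to 1
  Position 2 ('b'): new char, reset run to 1
  Position 3 ('b'): continues run of 'b', length=2
  Position 4 ('b'): continues run of 'b', length=3
  Position 5 ('a'): new char, reset run to 1
  Position 6 ('b'): new char, reset run to 1
  Position 7 ('a'): new char, reset run to 1
  Position 8 ('a'): continues run of 'a', length=2
  Position 9 ('a'): continues run of 'a', length=3
  Position 10 ('b'): new char, reset run to 1
  Position 11 ('a'): new char, reset run to 1
Longest run: 'b' with length 3

3


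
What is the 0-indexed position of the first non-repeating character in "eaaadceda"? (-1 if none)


Input: eaaadceda
Character frequencies:
  'a': 4
  'c': 1
  'd': 2
  'e': 2
Scanning left to right for freq == 1:
  Position 0 ('e'): freq=2, skip
  Position 1 ('a'): freq=4, skip
  Position 2 ('a'): freq=4, skip
  Position 3 ('a'): freq=4, skip
  Position 4 ('d'): freq=2, skip
  Position 5 ('c'): unique! => answer = 5

5


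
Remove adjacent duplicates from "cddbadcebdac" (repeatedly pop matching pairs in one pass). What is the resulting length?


Input: cddbadcebdac
Stack-based adjacent duplicate removal:
  Read 'c': push. Stack: c
  Read 'd': push. Stack: cd
  Read 'd': matches stack top 'd' => pop. Stack: c
  Read 'b': push. Stack: cb
  Read 'a': push. Stack: cba
  Read 'd': push. Stack: cbad
  Read 'c': push. Stack: cbadc
  Read 'e': push. Stack: cbadce
  Read 'b': push. Stack: cbadceb
  Read 'd': push. Stack: cbadcebd
  Read 'a': push. Stack: cbadcebda
  Read 'c': push. Stack: cbadcebdac
Final stack: "cbadcebdac" (length 10)

10


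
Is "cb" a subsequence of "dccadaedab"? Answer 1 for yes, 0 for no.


Check if "cb" is a subsequence of "dccadaedab"
Greedy scan:
  Position 0 ('d'): no match needed
  Position 1 ('c'): matches sub[0] = 'c'
  Position 2 ('c'): no match needed
  Position 3 ('a'): no match needed
  Position 4 ('d'): no match needed
  Position 5 ('a'): no match needed
  Position 6 ('e'): no match needed
  Position 7 ('d'): no match needed
  Position 8 ('a'): no match needed
  Position 9 ('b'): matches sub[1] = 'b'
All 2 characters matched => is a subsequence

1


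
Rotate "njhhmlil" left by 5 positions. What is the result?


Input: "njhhmlil", rotate left by 5
First 5 characters: "njhhm"
Remaining characters: "lil"
Concatenate remaining + first: "lil" + "njhhm" = "lilnjhhm"

lilnjhhm


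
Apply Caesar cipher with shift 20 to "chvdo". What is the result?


Caesar cipher: shift "chvdo" by 20
  'c' (pos 2) + 20 = pos 22 = 'w'
  'h' (pos 7) + 20 = pos 1 = 'b'
  'v' (pos 21) + 20 = pos 15 = 'p'
  'd' (pos 3) + 20 = pos 23 = 'x'
  'o' (pos 14) + 20 = pos 8 = 'i'
Result: wbpxi

wbpxi


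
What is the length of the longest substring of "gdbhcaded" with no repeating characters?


Input: "gdbhcaded"
Sliding window (track last position of each char):
  Position 0 ('g'): window [0,0] length 1 -- new best
  Position 1 ('d'): window [0,1] length 2 -- new best
  Position 2 ('b'): window [0,2] length 3 -- new best
  Position 3 ('h'): window [0,3] length 4 -- new best
  Position 4 ('c'): window [0,4] length 5 -- new best
  Position 5 ('a'): window [0,5] length 6 -- new best
  Position 6 ('d'): repeat (last at 1), move window start to 2
  Position 6 ('d'): window [2,6] length 5
  Position 7 ('e'): window [2,7] length 6
  Position 8 ('d'): repeat (last at 6), move window start to 7
  Position 8 ('d'): window [7,8] length 2
Longest substring with no repeats: "gdbhca" with length 6

6


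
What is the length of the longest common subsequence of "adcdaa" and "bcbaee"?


LCS of "adcdaa" and "bcbaee"
DP table:
           b    c    b    a    e    e
      0    0    0    0    0    0    0
  a   0    0    0    0    1    1    1
  d   0    0    0    0    1    1    1
  c   0    0    1    1    1    1    1
  d   0    0    1    1    1    1    1
  a   0    0    1    1    2    2    2
  a   0    0    1    1    2    2    2
LCS length = dp[6][6] = 2

2


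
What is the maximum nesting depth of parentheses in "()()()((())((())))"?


Input: "()()()((())((())))"
Tracking depth:
  Position 0 '(': depth becomes 1
  Position 1 ')': depth becomes 0
  Position 2 '(': depth becomes 1
  Position 3 ')': depth becomes 0
  Position 4 '(': depth becomes 1
  Position 5 ')': depth becomes 0
  Position 6 '(': depth becomes 1
  Position 7 '(': depth becomes 2
  Position 8 '(': depth becomes 3
  Position 9 ')': depth becomes 2
  Position 10 ')': depth becomes 1
  Position 11 '(': depth becomes 2
  Position 12 '(': depth becomes 3
  Position 13 '(': depth becomes 4
  Position 14 ')': depth becomes 3
  Position 15 ')': depth becomes 2
  Position 16 ')': depth becomes 1
  Position 17 ')': depth becomes 0
Maximum depth reached: 4

4


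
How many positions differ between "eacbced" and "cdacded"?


Comparing "eacbced" and "cdacded" position by position:
  Position 0: 'e' vs 'c' => DIFFER
  Position 1: 'a' vs 'd' => DIFFER
  Position 2: 'c' vs 'a' => DIFFER
  Position 3: 'b' vs 'c' => DIFFER
  Position 4: 'c' vs 'd' => DIFFER
  Position 5: 'e' vs 'e' => same
  Position 6: 'd' vs 'd' => same
Positions that differ: 5

5


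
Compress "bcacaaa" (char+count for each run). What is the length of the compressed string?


Input: bcacaaa
Runs:
  'b' x 1 => "b1"
  'c' x 1 => "c1"
  'a' x 1 => "a1"
  'c' x 1 => "c1"
  'a' x 3 => "a3"
Compressed: "b1c1a1c1a3"
Compressed length: 10

10


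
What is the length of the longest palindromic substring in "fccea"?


Input: "fccea"
Checking substrings for palindromes:
  [1:3] "cc" (len 2) => palindrome
Longest palindromic substring: "cc" with length 2

2


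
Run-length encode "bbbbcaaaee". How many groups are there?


Input: bbbbcaaaee
Scanning for consecutive runs:
  Group 1: 'b' x 4 (positions 0-3)
  Group 2: 'c' x 1 (positions 4-4)
  Group 3: 'a' x 3 (positions 5-7)
  Group 4: 'e' x 2 (positions 8-9)
Total groups: 4

4


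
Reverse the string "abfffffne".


Input: abfffffne
Reading characters right to left:
  Position 8: 'e'
  Position 7: 'n'
  Position 6: 'f'
  Position 5: 'f'
  Position 4: 'f'
  Position 3: 'f'
  Position 2: 'f'
  Position 1: 'b'
  Position 0: 'a'
Reversed: enfffffba

enfffffba


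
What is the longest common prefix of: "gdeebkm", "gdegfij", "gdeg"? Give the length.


Words: gdeebkm, gdegfij, gdeg
  Position 0: all 'g' => match
  Position 1: all 'd' => match
  Position 2: all 'e' => match
  Position 3: ('e', 'g', 'g') => mismatch, stop
LCP = "gde" (length 3)

3


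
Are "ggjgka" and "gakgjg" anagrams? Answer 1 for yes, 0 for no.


Strings: "ggjgka", "gakgjg"
Sorted first:  agggjk
Sorted second: agggjk
Sorted forms match => anagrams

1


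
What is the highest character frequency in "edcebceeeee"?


Input: edcebceeeee
Character counts:
  'b': 1
  'c': 2
  'd': 1
  'e': 7
Maximum frequency: 7

7


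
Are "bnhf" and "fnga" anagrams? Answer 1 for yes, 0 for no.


Strings: "bnhf", "fnga"
Sorted first:  bfhn
Sorted second: afgn
Differ at position 0: 'b' vs 'a' => not anagrams

0


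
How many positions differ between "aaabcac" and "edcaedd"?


Comparing "aaabcac" and "edcaedd" position by position:
  Position 0: 'a' vs 'e' => DIFFER
  Position 1: 'a' vs 'd' => DIFFER
  Position 2: 'a' vs 'c' => DIFFER
  Position 3: 'b' vs 'a' => DIFFER
  Position 4: 'c' vs 'e' => DIFFER
  Position 5: 'a' vs 'd' => DIFFER
  Position 6: 'c' vs 'd' => DIFFER
Positions that differ: 7

7


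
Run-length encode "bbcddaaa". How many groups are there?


Input: bbcddaaa
Scanning for consecutive runs:
  Group 1: 'b' x 2 (positions 0-1)
  Group 2: 'c' x 1 (positions 2-2)
  Group 3: 'd' x 2 (positions 3-4)
  Group 4: 'a' x 3 (positions 5-7)
Total groups: 4

4


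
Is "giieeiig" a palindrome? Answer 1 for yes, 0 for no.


Input: giieeiig
Reversed: giieeiig
  Compare pos 0 ('g') with pos 7 ('g'): match
  Compare pos 1 ('i') with pos 6 ('i'): match
  Compare pos 2 ('i') with pos 5 ('i'): match
  Compare pos 3 ('e') with pos 4 ('e'): match
Result: palindrome

1


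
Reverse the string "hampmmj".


Input: hampmmj
Reading characters right to left:
  Position 6: 'j'
  Position 5: 'm'
  Position 4: 'm'
  Position 3: 'p'
  Position 2: 'm'
  Position 1: 'a'
  Position 0: 'h'
Reversed: jmmpmah

jmmpmah


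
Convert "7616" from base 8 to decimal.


Input: "7616" in base 8
Positional expansion:
  Digit '7' (value 7) x 8^3 = 3584
  Digit '6' (value 6) x 8^2 = 384
  Digit '1' (value 1) x 8^1 = 8
  Digit '6' (value 6) x 8^0 = 6
Sum = 3982

3982


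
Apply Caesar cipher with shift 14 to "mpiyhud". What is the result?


Caesar cipher: shift "mpiyhud" by 14
  'm' (pos 12) + 14 = pos 0 = 'a'
  'p' (pos 15) + 14 = pos 3 = 'd'
  'i' (pos 8) + 14 = pos 22 = 'w'
  'y' (pos 24) + 14 = pos 12 = 'm'
  'h' (pos 7) + 14 = pos 21 = 'v'
  'u' (pos 20) + 14 = pos 8 = 'i'
  'd' (pos 3) + 14 = pos 17 = 'r'
Result: adwmvir

adwmvir


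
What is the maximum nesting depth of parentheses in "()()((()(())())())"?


Input: "()()((()(())())())"
Tracking depth:
  Position 0 '(': depth becomes 1
  Position 1 ')': depth becomes 0
  Position 2 '(': depth becomes 1
  Position 3 ')': depth becomes 0
  Position 4 '(': depth becomes 1
  Position 5 '(': depth becomes 2
  Position 6 '(': depth becomes 3
  Position 7 ')': depth becomes 2
  Position 8 '(': depth becomes 3
  Position 9 '(': depth becomes 4
  Position 10 ')': depth becomes 3
  Position 11 ')': depth becomes 2
  Position 12 '(': depth becomes 3
  Position 13 ')': depth becomes 2
  Position 14 ')': depth becomes 1
  Position 15 '(': depth becomes 2
  Position 16 ')': depth becomes 1
  Position 17 ')': depth becomes 0
Maximum depth reached: 4

4


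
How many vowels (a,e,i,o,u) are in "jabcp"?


Input: jabcp
Checking each character:
  'j' at position 0: consonant
  'a' at position 1: vowel (running total: 1)
  'b' at position 2: consonant
  'c' at position 3: consonant
  'p' at position 4: consonant
Total vowels: 1

1


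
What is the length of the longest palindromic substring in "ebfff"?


Input: "ebfff"
Checking substrings for palindromes:
  [2:5] "fff" (len 3) => palindrome
  [2:4] "ff" (len 2) => palindrome
  [3:5] "ff" (len 2) => palindrome
Longest palindromic substring: "fff" with length 3

3


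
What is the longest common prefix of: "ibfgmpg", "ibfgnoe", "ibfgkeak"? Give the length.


Words: ibfgmpg, ibfgnoe, ibfgkeak
  Position 0: all 'i' => match
  Position 1: all 'b' => match
  Position 2: all 'f' => match
  Position 3: all 'g' => match
  Position 4: ('m', 'n', 'k') => mismatch, stop
LCP = "ibfg" (length 4)

4


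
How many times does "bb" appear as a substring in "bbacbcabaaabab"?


Searching for "bb" in "bbacbcabaaabab"
Scanning each position:
  Position 0: "bb" => MATCH
  Position 1: "ba" => no
  Position 2: "ac" => no
  Position 3: "cb" => no
  Position 4: "bc" => no
  Position 5: "ca" => no
  Position 6: "ab" => no
  Position 7: "ba" => no
  Position 8: "aa" => no
  Position 9: "aa" => no
  Position 10: "ab" => no
  Position 11: "ba" => no
  Position 12: "ab" => no
Total occurrences: 1

1


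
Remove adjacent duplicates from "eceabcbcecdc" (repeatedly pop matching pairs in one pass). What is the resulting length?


Input: eceabcbcecdc
Stack-based adjacent duplicate removal:
  Read 'e': push. Stack: e
  Read 'c': push. Stack: ec
  Read 'e': push. Stack: ece
  Read 'a': push. Stack: ecea
  Read 'b': push. Stack: eceab
  Read 'c': push. Stack: eceabc
  Read 'b': push. Stack: eceabcb
  Read 'c': push. Stack: eceabcbc
  Read 'e': push. Stack: eceabcbce
  Read 'c': push. Stack: eceabcbcec
  Read 'd': push. Stack: eceabcbcecd
  Read 'c': push. Stack: eceabcbcecdc
Final stack: "eceabcbcecdc" (length 12)

12


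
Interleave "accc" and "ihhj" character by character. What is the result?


Interleaving "accc" and "ihhj":
  Position 0: 'a' from first, 'i' from second => "ai"
  Position 1: 'c' from first, 'h' from second => "ch"
  Position 2: 'c' from first, 'h' from second => "ch"
  Position 3: 'c' from first, 'j' from second => "cj"
Result: aichchcj

aichchcj


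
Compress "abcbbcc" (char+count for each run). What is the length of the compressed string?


Input: abcbbcc
Runs:
  'a' x 1 => "a1"
  'b' x 1 => "b1"
  'c' x 1 => "c1"
  'b' x 2 => "b2"
  'c' x 2 => "c2"
Compressed: "a1b1c1b2c2"
Compressed length: 10

10


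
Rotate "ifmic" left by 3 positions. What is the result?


Input: "ifmic", rotate left by 3
First 3 characters: "ifm"
Remaining characters: "ic"
Concatenate remaining + first: "ic" + "ifm" = "icifm"

icifm


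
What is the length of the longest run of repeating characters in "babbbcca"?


Input: "babbbcca"
Scanning for longest run:
  Position 1 ('a'): new char, reset run to 1
  Position 2 ('b'): new char, reset run to 1
  Position 3 ('b'): continues run of 'b', length=2
  Position 4 ('b'): continues run of 'b', length=3
  Position 5 ('c'): new char, reset run to 1
  Position 6 ('c'): continues run of 'c', length=2
  Position 7 ('a'): new char, reset run to 1
Longest run: 'b' with length 3

3


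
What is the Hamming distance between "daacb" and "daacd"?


Comparing "daacb" and "daacd" position by position:
  Position 0: 'd' vs 'd' => same
  Position 1: 'a' vs 'a' => same
  Position 2: 'a' vs 'a' => same
  Position 3: 'c' vs 'c' => same
  Position 4: 'b' vs 'd' => differ
Total differences (Hamming distance): 1

1


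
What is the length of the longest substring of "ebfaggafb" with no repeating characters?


Input: "ebfaggafb"
Sliding window (track last position of each char):
  Position 0 ('e'): window [0,0] length 1 -- new best
  Position 1 ('b'): window [0,1] length 2 -- new best
  Position 2 ('f'): window [0,2] length 3 -- new best
  Position 3 ('a'): window [0,3] length 4 -- new best
  Position 4 ('g'): window [0,4] length 5 -- new best
  Position 5 ('g'): repeat (last at 4), move window start to 5
  Position 5 ('g'): window [5,5] length 1
  Position 6 ('a'): window [5,6] length 2
  Position 7 ('f'): window [5,7] length 3
  Position 8 ('b'): window [5,8] length 4
Longest substring with no repeats: "ebfag" with length 5

5


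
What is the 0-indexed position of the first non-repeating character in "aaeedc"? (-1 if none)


Input: aaeedc
Character frequencies:
  'a': 2
  'c': 1
  'd': 1
  'e': 2
Scanning left to right for freq == 1:
  Position 0 ('a'): freq=2, skip
  Position 1 ('a'): freq=2, skip
  Position 2 ('e'): freq=2, skip
  Position 3 ('e'): freq=2, skip
  Position 4 ('d'): unique! => answer = 4

4


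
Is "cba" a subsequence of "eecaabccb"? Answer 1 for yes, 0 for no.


Check if "cba" is a subsequence of "eecaabccb"
Greedy scan:
  Position 0 ('e'): no match needed
  Position 1 ('e'): no match needed
  Position 2 ('c'): matches sub[0] = 'c'
  Position 3 ('a'): no match needed
  Position 4 ('a'): no match needed
  Position 5 ('b'): matches sub[1] = 'b'
  Position 6 ('c'): no match needed
  Position 7 ('c'): no match needed
  Position 8 ('b'): no match needed
Only matched 2/3 characters => not a subsequence

0


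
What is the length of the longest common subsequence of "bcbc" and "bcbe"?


LCS of "bcbc" and "bcbe"
DP table:
           b    c    b    e
      0    0    0    0    0
  b   0    1    1    1    1
  c   0    1    2    2    2
  b   0    1    2    3    3
  c   0    1    2    3    3
LCS length = dp[4][4] = 3

3


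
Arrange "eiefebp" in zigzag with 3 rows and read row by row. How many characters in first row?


Zigzag "eiefebp" into 3 rows:
Placing characters:
  'e' => row 0
  'i' => row 1
  'e' => row 2
  'f' => row 1
  'e' => row 0
  'b' => row 1
  'p' => row 2
Rows:
  Row 0: "ee"
  Row 1: "ifb"
  Row 2: "ep"
First row length: 2

2


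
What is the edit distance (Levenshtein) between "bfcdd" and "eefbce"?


Computing edit distance: "bfcdd" -> "eefbce"
DP table:
           e    e    f    b    c    e
      0    1    2    3    4    5    6
  b   1    1    2    3    3    4    5
  f   2    2    2    2    3    4    5
  c   3    3    3    3    3    3    4
  d   4    4    4    4    4    4    4
  d   5    5    5    5    5    5    5
Edit distance = dp[5][6] = 5

5


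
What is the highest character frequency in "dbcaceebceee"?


Input: dbcaceebceee
Character counts:
  'a': 1
  'b': 2
  'c': 3
  'd': 1
  'e': 5
Maximum frequency: 5

5


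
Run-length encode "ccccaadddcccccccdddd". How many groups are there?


Input: ccccaadddcccccccdddd
Scanning for consecutive runs:
  Group 1: 'c' x 4 (positions 0-3)
  Group 2: 'a' x 2 (positions 4-5)
  Group 3: 'd' x 3 (positions 6-8)
  Group 4: 'c' x 7 (positions 9-15)
  Group 5: 'd' x 4 (positions 16-19)
Total groups: 5

5


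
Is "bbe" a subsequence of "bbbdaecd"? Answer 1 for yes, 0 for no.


Check if "bbe" is a subsequence of "bbbdaecd"
Greedy scan:
  Position 0 ('b'): matches sub[0] = 'b'
  Position 1 ('b'): matches sub[1] = 'b'
  Position 2 ('b'): no match needed
  Position 3 ('d'): no match needed
  Position 4 ('a'): no match needed
  Position 5 ('e'): matches sub[2] = 'e'
  Position 6 ('c'): no match needed
  Position 7 ('d'): no match needed
All 3 characters matched => is a subsequence

1


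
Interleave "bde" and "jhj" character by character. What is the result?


Interleaving "bde" and "jhj":
  Position 0: 'b' from first, 'j' from second => "bj"
  Position 1: 'd' from first, 'h' from second => "dh"
  Position 2: 'e' from first, 'j' from second => "ej"
Result: bjdhej

bjdhej


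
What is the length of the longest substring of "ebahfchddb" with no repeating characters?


Input: "ebahfchddb"
Sliding window (track last position of each char):
  Position 0 ('e'): window [0,0] length 1 -- new best
  Position 1 ('b'): window [0,1] length 2 -- new best
  Position 2 ('a'): window [0,2] length 3 -- new best
  Position 3 ('h'): window [0,3] length 4 -- new best
  Position 4 ('f'): window [0,4] length 5 -- new best
  Position 5 ('c'): window [0,5] length 6 -- new best
  Position 6 ('h'): repeat (last at 3), move window start to 4
  Position 6 ('h'): window [4,6] length 3
  Position 7 ('d'): window [4,7] length 4
  Position 8 ('d'): repeat (last at 7), move window start to 8
  Position 8 ('d'): window [8,8] length 1
  Position 9 ('b'): window [8,9] length 2
Longest substring with no repeats: "ebahfc" with length 6

6


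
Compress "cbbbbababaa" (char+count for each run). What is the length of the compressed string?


Input: cbbbbababaa
Runs:
  'c' x 1 => "c1"
  'b' x 4 => "b4"
  'a' x 1 => "a1"
  'b' x 1 => "b1"
  'a' x 1 => "a1"
  'b' x 1 => "b1"
  'a' x 2 => "a2"
Compressed: "c1b4a1b1a1b1a2"
Compressed length: 14

14


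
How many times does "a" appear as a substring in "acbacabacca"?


Searching for "a" in "acbacabacca"
Scanning each position:
  Position 0: "a" => MATCH
  Position 1: "c" => no
  Position 2: "b" => no
  Position 3: "a" => MATCH
  Position 4: "c" => no
  Position 5: "a" => MATCH
  Position 6: "b" => no
  Position 7: "a" => MATCH
  Position 8: "c" => no
  Position 9: "c" => no
  Position 10: "a" => MATCH
Total occurrences: 5

5


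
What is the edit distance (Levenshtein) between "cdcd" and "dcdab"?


Computing edit distance: "cdcd" -> "dcdab"
DP table:
           d    c    d    a    b
      0    1    2    3    4    5
  c   1    1    1    2    3    4
  d   2    1    2    1    2    3
  c   3    2    1    2    2    3
  d   4    3    2    1    2    3
Edit distance = dp[4][5] = 3

3


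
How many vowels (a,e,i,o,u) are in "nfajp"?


Input: nfajp
Checking each character:
  'n' at position 0: consonant
  'f' at position 1: consonant
  'a' at position 2: vowel (running total: 1)
  'j' at position 3: consonant
  'p' at position 4: consonant
Total vowels: 1

1


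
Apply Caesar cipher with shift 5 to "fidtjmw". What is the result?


Caesar cipher: shift "fidtjmw" by 5
  'f' (pos 5) + 5 = pos 10 = 'k'
  'i' (pos 8) + 5 = pos 13 = 'n'
  'd' (pos 3) + 5 = pos 8 = 'i'
  't' (pos 19) + 5 = pos 24 = 'y'
  'j' (pos 9) + 5 = pos 14 = 'o'
  'm' (pos 12) + 5 = pos 17 = 'r'
  'w' (pos 22) + 5 = pos 1 = 'b'
Result: kniyorb

kniyorb


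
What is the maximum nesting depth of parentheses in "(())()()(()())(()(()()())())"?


Input: "(())()()(()())(()(()()())())"
Tracking depth:
  Position 0 '(': depth becomes 1
  Position 1 '(': depth becomes 2
  Position 2 ')': depth becomes 1
  Position 3 ')': depth becomes 0
  Position 4 '(': depth becomes 1
  Position 5 ')': depth becomes 0
  Position 6 '(': depth becomes 1
  Position 7 ')': depth becomes 0
  Position 8 '(': depth becomes 1
  Position 9 '(': depth becomes 2
  Position 10 ')': depth becomes 1
  Position 11 '(': depth becomes 2
  Position 12 ')': depth becomes 1
  Position 13 ')': depth becomes 0
  Position 14 '(': depth becomes 1
  Position 15 '(': depth becomes 2
  Position 16 ')': depth becomes 1
  Position 17 '(': depth becomes 2
  Position 18 '(': depth becomes 3
  Position 19 ')': depth becomes 2
  Position 20 '(': depth becomes 3
  Position 21 ')': depth becomes 2
  Position 22 '(': depth becomes 3
  Position 23 ')': depth becomes 2
  Position 24 ')': depth becomes 1
  Position 25 '(': depth becomes 2
  Position 26 ')': depth becomes 1
  Position 27 ')': depth becomes 0
Maximum depth reached: 3

3


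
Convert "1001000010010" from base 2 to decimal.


Input: "1001000010010" in base 2
Positional expansion:
  Digit '1' (value 1) x 2^12 = 4096
  Digit '0' (value 0) x 2^11 = 0
  Digit '0' (value 0) x 2^10 = 0
  Digit '1' (value 1) x 2^9 = 512
  Digit '0' (value 0) x 2^8 = 0
  Digit '0' (value 0) x 2^7 = 0
  Digit '0' (value 0) x 2^6 = 0
  Digit '0' (value 0) x 2^5 = 0
  Digit '1' (value 1) x 2^4 = 16
  Digit '0' (value 0) x 2^3 = 0
  Digit '0' (value 0) x 2^2 = 0
  Digit '1' (value 1) x 2^1 = 2
  Digit '0' (value 0) x 2^0 = 0
Sum = 4626

4626


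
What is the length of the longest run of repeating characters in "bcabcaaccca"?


Input: "bcabcaaccca"
Scanning for longest run:
  Position 1 ('c'): new char, reset run to 1
  Position 2 ('a'): new char, reset run to 1
  Position 3 ('b'): new char, reset run to 1
  Position 4 ('c'): new char, reset run to 1
  Position 5 ('a'): new char, reset run to 1
  Position 6 ('a'): continues run of 'a', length=2
  Position 7 ('c'): new char, reset run to 1
  Position 8 ('c'): continues run of 'c', length=2
  Position 9 ('c'): continues run of 'c', length=3
  Position 10 ('a'): new char, reset run to 1
Longest run: 'c' with length 3

3


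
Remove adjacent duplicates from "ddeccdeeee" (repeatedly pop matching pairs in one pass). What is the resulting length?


Input: ddeccdeeee
Stack-based adjacent duplicate removal:
  Read 'd': push. Stack: d
  Read 'd': matches stack top 'd' => pop. Stack: (empty)
  Read 'e': push. Stack: e
  Read 'c': push. Stack: ec
  Read 'c': matches stack top 'c' => pop. Stack: e
  Read 'd': push. Stack: ed
  Read 'e': push. Stack: ede
  Read 'e': matches stack top 'e' => pop. Stack: ed
  Read 'e': push. Stack: ede
  Read 'e': matches stack top 'e' => pop. Stack: ed
Final stack: "ed" (length 2)

2


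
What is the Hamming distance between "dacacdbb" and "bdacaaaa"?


Comparing "dacacdbb" and "bdacaaaa" position by position:
  Position 0: 'd' vs 'b' => differ
  Position 1: 'a' vs 'd' => differ
  Position 2: 'c' vs 'a' => differ
  Position 3: 'a' vs 'c' => differ
  Position 4: 'c' vs 'a' => differ
  Position 5: 'd' vs 'a' => differ
  Position 6: 'b' vs 'a' => differ
  Position 7: 'b' vs 'a' => differ
Total differences (Hamming distance): 8

8


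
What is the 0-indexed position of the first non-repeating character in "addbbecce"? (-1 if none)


Input: addbbecce
Character frequencies:
  'a': 1
  'b': 2
  'c': 2
  'd': 2
  'e': 2
Scanning left to right for freq == 1:
  Position 0 ('a'): unique! => answer = 0

0


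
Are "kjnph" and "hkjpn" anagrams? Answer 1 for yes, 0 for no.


Strings: "kjnph", "hkjpn"
Sorted first:  hjknp
Sorted second: hjknp
Sorted forms match => anagrams

1


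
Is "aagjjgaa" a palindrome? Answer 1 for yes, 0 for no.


Input: aagjjgaa
Reversed: aagjjgaa
  Compare pos 0 ('a') with pos 7 ('a'): match
  Compare pos 1 ('a') with pos 6 ('a'): match
  Compare pos 2 ('g') with pos 5 ('g'): match
  Compare pos 3 ('j') with pos 4 ('j'): match
Result: palindrome

1


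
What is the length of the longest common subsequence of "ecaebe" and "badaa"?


LCS of "ecaebe" and "badaa"
DP table:
           b    a    d    a    a
      0    0    0    0    0    0
  e   0    0    0    0    0    0
  c   0    0    0    0    0    0
  a   0    0    1    1    1    1
  e   0    0    1    1    1    1
  b   0    1    1    1    1    1
  e   0    1    1    1    1    1
LCS length = dp[6][5] = 1

1


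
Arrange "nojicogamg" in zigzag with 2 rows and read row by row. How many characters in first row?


Zigzag "nojicogamg" into 2 rows:
Placing characters:
  'n' => row 0
  'o' => row 1
  'j' => row 0
  'i' => row 1
  'c' => row 0
  'o' => row 1
  'g' => row 0
  'a' => row 1
  'm' => row 0
  'g' => row 1
Rows:
  Row 0: "njcgm"
  Row 1: "oioag"
First row length: 5

5


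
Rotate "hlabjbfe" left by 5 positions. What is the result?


Input: "hlabjbfe", rotate left by 5
First 5 characters: "hlabj"
Remaining characters: "bfe"
Concatenate remaining + first: "bfe" + "hlabj" = "bfehlabj"

bfehlabj


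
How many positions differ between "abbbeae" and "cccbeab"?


Comparing "abbbeae" and "cccbeab" position by position:
  Position 0: 'a' vs 'c' => DIFFER
  Position 1: 'b' vs 'c' => DIFFER
  Position 2: 'b' vs 'c' => DIFFER
  Position 3: 'b' vs 'b' => same
  Position 4: 'e' vs 'e' => same
  Position 5: 'a' vs 'a' => same
  Position 6: 'e' vs 'b' => DIFFER
Positions that differ: 4

4


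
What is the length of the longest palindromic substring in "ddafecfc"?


Input: "ddafecfc"
Checking substrings for palindromes:
  [5:8] "cfc" (len 3) => palindrome
  [0:2] "dd" (len 2) => palindrome
Longest palindromic substring: "cfc" with length 3

3


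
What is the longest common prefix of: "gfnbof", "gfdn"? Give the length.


Words: gfnbof, gfdn
  Position 0: all 'g' => match
  Position 1: all 'f' => match
  Position 2: ('n', 'd') => mismatch, stop
LCP = "gf" (length 2)

2


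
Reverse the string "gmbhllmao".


Input: gmbhllmao
Reading characters right to left:
  Position 8: 'o'
  Position 7: 'a'
  Position 6: 'm'
  Position 5: 'l'
  Position 4: 'l'
  Position 3: 'h'
  Position 2: 'b'
  Position 1: 'm'
  Position 0: 'g'
Reversed: oamllhbmg

oamllhbmg


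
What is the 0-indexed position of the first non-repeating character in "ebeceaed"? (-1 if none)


Input: ebeceaed
Character frequencies:
  'a': 1
  'b': 1
  'c': 1
  'd': 1
  'e': 4
Scanning left to right for freq == 1:
  Position 0 ('e'): freq=4, skip
  Position 1 ('b'): unique! => answer = 1

1


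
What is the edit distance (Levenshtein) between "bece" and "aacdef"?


Computing edit distance: "bece" -> "aacdef"
DP table:
           a    a    c    d    e    f
      0    1    2    3    4    5    6
  b   1    1    2    3    4    5    6
  e   2    2    2    3    4    4    5
  c   3    3    3    2    3    4    5
  e   4    4    4    3    3    3    4
Edit distance = dp[4][6] = 4

4


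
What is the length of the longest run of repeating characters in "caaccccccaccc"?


Input: "caaccccccaccc"
Scanning for longest run:
  Position 1 ('a'): new char, reset run to 1
  Position 2 ('a'): continues run of 'a', length=2
  Position 3 ('c'): new char, reset run to 1
  Position 4 ('c'): continues run of 'c', length=2
  Position 5 ('c'): continues run of 'c', length=3
  Position 6 ('c'): continues run of 'c', length=4
  Position 7 ('c'): continues run of 'c', length=5
  Position 8 ('c'): continues run of 'c', length=6
  Position 9 ('a'): new char, reset run to 1
  Position 10 ('c'): new char, reset run to 1
  Position 11 ('c'): continues run of 'c', length=2
  Position 12 ('c'): continues run of 'c', length=3
Longest run: 'c' with length 6

6


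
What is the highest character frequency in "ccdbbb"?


Input: ccdbbb
Character counts:
  'b': 3
  'c': 2
  'd': 1
Maximum frequency: 3

3


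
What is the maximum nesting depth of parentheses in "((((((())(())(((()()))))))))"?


Input: "((((((())(())(((()()))))))))"
Tracking depth:
  Position 0 '(': depth becomes 1
  Position 1 '(': depth becomes 2
  Position 2 '(': depth becomes 3
  Position 3 '(': depth becomes 4
  Position 4 '(': depth becomes 5
  Position 5 '(': depth becomes 6
  Position 6 '(': depth becomes 7
  Position 7 ')': depth becomes 6
  Position 8 ')': depth becomes 5
  Position 9 '(': depth becomes 6
  Position 10 '(': depth becomes 7
  Position 11 ')': depth becomes 6
  Position 12 ')': depth becomes 5
  Position 13 '(': depth becomes 6
  Position 14 '(': depth becomes 7
  Position 15 '(': depth becomes 8
  Position 16 '(': depth becomes 9
  Position 17 ')': depth becomes 8
  Position 18 '(': depth becomes 9
  Position 19 ')': depth becomes 8
  Position 20 ')': depth becomes 7
  Position 21 ')': depth becomes 6
  Position 22 ')': depth becomes 5
  Position 23 ')': depth becomes 4
  Position 24 ')': depth becomes 3
  Position 25 ')': depth becomes 2
  Position 26 ')': depth becomes 1
  Position 27 ')': depth becomes 0
Maximum depth reached: 9

9


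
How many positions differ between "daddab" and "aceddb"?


Comparing "daddab" and "aceddb" position by position:
  Position 0: 'd' vs 'a' => DIFFER
  Position 1: 'a' vs 'c' => DIFFER
  Position 2: 'd' vs 'e' => DIFFER
  Position 3: 'd' vs 'd' => same
  Position 4: 'a' vs 'd' => DIFFER
  Position 5: 'b' vs 'b' => same
Positions that differ: 4

4


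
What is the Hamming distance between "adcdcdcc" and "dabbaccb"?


Comparing "adcdcdcc" and "dabbaccb" position by position:
  Position 0: 'a' vs 'd' => differ
  Position 1: 'd' vs 'a' => differ
  Position 2: 'c' vs 'b' => differ
  Position 3: 'd' vs 'b' => differ
  Position 4: 'c' vs 'a' => differ
  Position 5: 'd' vs 'c' => differ
  Position 6: 'c' vs 'c' => same
  Position 7: 'c' vs 'b' => differ
Total differences (Hamming distance): 7

7


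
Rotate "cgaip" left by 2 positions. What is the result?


Input: "cgaip", rotate left by 2
First 2 characters: "cg"
Remaining characters: "aip"
Concatenate remaining + first: "aip" + "cg" = "aipcg"

aipcg


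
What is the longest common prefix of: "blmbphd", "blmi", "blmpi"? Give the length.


Words: blmbphd, blmi, blmpi
  Position 0: all 'b' => match
  Position 1: all 'l' => match
  Position 2: all 'm' => match
  Position 3: ('b', 'i', 'p') => mismatch, stop
LCP = "blm" (length 3)

3


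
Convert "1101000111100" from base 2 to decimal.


Input: "1101000111100" in base 2
Positional expansion:
  Digit '1' (value 1) x 2^12 = 4096
  Digit '1' (value 1) x 2^11 = 2048
  Digit '0' (value 0) x 2^10 = 0
  Digit '1' (value 1) x 2^9 = 512
  Digit '0' (value 0) x 2^8 = 0
  Digit '0' (value 0) x 2^7 = 0
  Digit '0' (value 0) x 2^6 = 0
  Digit '1' (value 1) x 2^5 = 32
  Digit '1' (value 1) x 2^4 = 16
  Digit '1' (value 1) x 2^3 = 8
  Digit '1' (value 1) x 2^2 = 4
  Digit '0' (value 0) x 2^1 = 0
  Digit '0' (value 0) x 2^0 = 0
Sum = 6716

6716


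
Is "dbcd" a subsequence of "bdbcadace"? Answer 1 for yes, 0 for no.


Check if "dbcd" is a subsequence of "bdbcadace"
Greedy scan:
  Position 0 ('b'): no match needed
  Position 1 ('d'): matches sub[0] = 'd'
  Position 2 ('b'): matches sub[1] = 'b'
  Position 3 ('c'): matches sub[2] = 'c'
  Position 4 ('a'): no match needed
  Position 5 ('d'): matches sub[3] = 'd'
  Position 6 ('a'): no match needed
  Position 7 ('c'): no match needed
  Position 8 ('e'): no match needed
All 4 characters matched => is a subsequence

1
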